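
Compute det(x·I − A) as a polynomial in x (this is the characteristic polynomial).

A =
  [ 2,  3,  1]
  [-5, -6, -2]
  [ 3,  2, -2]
x^3 + 6*x^2 + 12*x + 8

Expanding det(x·I − A) (e.g. by cofactor expansion or by noting that A is similar to its Jordan form J, which has the same characteristic polynomial as A) gives
  χ_A(x) = x^3 + 6*x^2 + 12*x + 8
which factors as (x + 2)^3. The eigenvalues (with algebraic multiplicities) are λ = -2 with multiplicity 3.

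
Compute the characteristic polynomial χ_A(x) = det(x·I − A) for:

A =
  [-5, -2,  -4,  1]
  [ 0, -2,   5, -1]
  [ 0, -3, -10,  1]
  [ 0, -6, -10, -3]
x^4 + 20*x^3 + 150*x^2 + 500*x + 625

Expanding det(x·I − A) (e.g. by cofactor expansion or by noting that A is similar to its Jordan form J, which has the same characteristic polynomial as A) gives
  χ_A(x) = x^4 + 20*x^3 + 150*x^2 + 500*x + 625
which factors as (x + 5)^4. The eigenvalues (with algebraic multiplicities) are λ = -5 with multiplicity 4.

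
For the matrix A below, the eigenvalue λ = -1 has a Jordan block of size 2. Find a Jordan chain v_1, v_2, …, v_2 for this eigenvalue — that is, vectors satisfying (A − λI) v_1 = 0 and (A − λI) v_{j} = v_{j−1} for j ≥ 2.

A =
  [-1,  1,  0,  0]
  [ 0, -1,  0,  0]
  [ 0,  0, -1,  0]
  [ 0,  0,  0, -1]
A Jordan chain for λ = -1 of length 2:
v_1 = (1, 0, 0, 0)ᵀ
v_2 = (0, 1, 0, 0)ᵀ

Let N = A − (-1)·I. We want v_2 with N^2 v_2 = 0 but N^1 v_2 ≠ 0; then v_{j-1} := N · v_j for j = 2, …, 2.

Pick v_2 = (0, 1, 0, 0)ᵀ.
Then v_1 = N · v_2 = (1, 0, 0, 0)ᵀ.

Sanity check: (A − (-1)·I) v_1 = (0, 0, 0, 0)ᵀ = 0. ✓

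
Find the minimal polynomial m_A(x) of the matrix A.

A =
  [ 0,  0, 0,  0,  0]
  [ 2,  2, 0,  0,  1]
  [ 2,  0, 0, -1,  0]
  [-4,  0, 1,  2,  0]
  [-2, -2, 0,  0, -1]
x^3 - 2*x^2 + x

The characteristic polynomial is χ_A(x) = x^2*(x - 1)^3, so the eigenvalues are known. The minimal polynomial is
  m_A(x) = Π_λ (x − λ)^{k_λ}
where k_λ is the size of the *largest* Jordan block for λ (equivalently, the smallest k with (A − λI)^k v = 0 for every generalised eigenvector v of λ).

  λ = 0: largest Jordan block has size 1, contributing (x − 0)
  λ = 1: largest Jordan block has size 2, contributing (x − 1)^2

So m_A(x) = x*(x - 1)^2 = x^3 - 2*x^2 + x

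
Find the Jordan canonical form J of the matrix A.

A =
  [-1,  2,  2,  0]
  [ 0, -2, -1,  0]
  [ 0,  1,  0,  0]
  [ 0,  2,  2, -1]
J_2(-1) ⊕ J_1(-1) ⊕ J_1(-1)

The characteristic polynomial is
  det(x·I − A) = x^4 + 4*x^3 + 6*x^2 + 4*x + 1 = (x + 1)^4

Eigenvalues and multiplicities (the geometric multiplicity of λ is n − rank(A − λI), which equals the number of Jordan blocks for λ):
  λ = -1: algebraic multiplicity = 4, geometric multiplicity = 3

Determining the block sizes for each eigenvalue:
  λ = -1: 3 blocks summing to 4 forces exactly one block of size 2 and the rest size 1 → block sizes [2, 1, 1]

Assembling the blocks gives a Jordan form
J =
  [-1,  1,  0,  0]
  [ 0, -1,  0,  0]
  [ 0,  0, -1,  0]
  [ 0,  0,  0, -1]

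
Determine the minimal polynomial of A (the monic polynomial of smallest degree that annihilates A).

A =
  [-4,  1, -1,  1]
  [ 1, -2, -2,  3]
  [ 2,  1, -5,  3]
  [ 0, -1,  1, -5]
x^3 + 12*x^2 + 48*x + 64

The characteristic polynomial is χ_A(x) = (x + 4)^4, so the eigenvalues are known. The minimal polynomial is
  m_A(x) = Π_λ (x − λ)^{k_λ}
where k_λ is the size of the *largest* Jordan block for λ (equivalently, the smallest k with (A − λI)^k v = 0 for every generalised eigenvector v of λ).

  λ = -4: largest Jordan block has size 3, contributing (x + 4)^3

So m_A(x) = (x + 4)^3 = x^3 + 12*x^2 + 48*x + 64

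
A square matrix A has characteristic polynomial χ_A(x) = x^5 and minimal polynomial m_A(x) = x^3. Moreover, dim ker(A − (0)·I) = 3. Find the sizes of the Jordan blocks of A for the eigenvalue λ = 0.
Block sizes for λ = 0: [3, 1, 1]

Step 1 — from the characteristic polynomial, algebraic multiplicity of λ = 0 is 5. From dim ker(A − (0)·I) = 3, there are exactly 3 Jordan blocks for λ = 0.
Step 2 — from the minimal polynomial, the factor (x − 0)^3 tells us the largest block for λ = 0 has size 3.
Step 3 — with total size 5, 3 blocks, and largest block 3, the block sizes (in nonincreasing order) are [3, 1, 1].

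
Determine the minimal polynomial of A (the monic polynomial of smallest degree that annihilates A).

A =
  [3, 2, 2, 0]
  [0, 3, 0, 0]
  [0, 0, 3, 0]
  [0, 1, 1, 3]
x^2 - 6*x + 9

The characteristic polynomial is χ_A(x) = (x - 3)^4, so the eigenvalues are known. The minimal polynomial is
  m_A(x) = Π_λ (x − λ)^{k_λ}
where k_λ is the size of the *largest* Jordan block for λ (equivalently, the smallest k with (A − λI)^k v = 0 for every generalised eigenvector v of λ).

  λ = 3: largest Jordan block has size 2, contributing (x − 3)^2

So m_A(x) = (x - 3)^2 = x^2 - 6*x + 9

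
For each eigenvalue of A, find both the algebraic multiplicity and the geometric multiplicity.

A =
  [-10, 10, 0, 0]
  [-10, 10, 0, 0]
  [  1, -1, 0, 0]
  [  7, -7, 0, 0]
λ = 0: alg = 4, geom = 3

Step 1 — factor the characteristic polynomial to read off the algebraic multiplicities:
  χ_A(x) = x^4

Step 2 — compute geometric multiplicities via the rank-nullity identity g(λ) = n − rank(A − λI):
  rank(A − (0)·I) = 1, so dim ker(A − (0)·I) = n − 1 = 3

Summary:
  λ = 0: algebraic multiplicity = 4, geometric multiplicity = 3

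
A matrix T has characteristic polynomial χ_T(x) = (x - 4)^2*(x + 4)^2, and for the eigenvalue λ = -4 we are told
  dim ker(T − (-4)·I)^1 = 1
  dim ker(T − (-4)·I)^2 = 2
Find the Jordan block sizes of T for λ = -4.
Block sizes for λ = -4: [2]

From the dimensions of kernels of powers, the number of Jordan blocks of size at least j is d_j − d_{j−1} where d_j = dim ker(N^j) (with d_0 = 0). Computing the differences gives [1, 1].
The number of blocks of size exactly k is (#blocks of size ≥ k) − (#blocks of size ≥ k + 1), so the partition is: 1 block(s) of size 2.
In nonincreasing order the block sizes are [2].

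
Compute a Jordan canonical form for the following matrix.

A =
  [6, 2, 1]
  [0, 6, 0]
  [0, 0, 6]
J_2(6) ⊕ J_1(6)

The characteristic polynomial is
  det(x·I − A) = x^3 - 18*x^2 + 108*x - 216 = (x - 6)^3

Eigenvalues and multiplicities (the geometric multiplicity of λ is n − rank(A − λI), which equals the number of Jordan blocks for λ):
  λ = 6: algebraic multiplicity = 3, geometric multiplicity = 2

Determining the block sizes for each eigenvalue:
  λ = 6: 2 blocks summing to 3 forces exactly one block of size 2 and the rest size 1 → block sizes [2, 1]

Assembling the blocks gives a Jordan form
J =
  [6, 1, 0]
  [0, 6, 0]
  [0, 0, 6]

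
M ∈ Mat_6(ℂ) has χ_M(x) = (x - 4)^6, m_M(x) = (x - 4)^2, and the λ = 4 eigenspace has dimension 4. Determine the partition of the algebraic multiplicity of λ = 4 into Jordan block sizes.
Block sizes for λ = 4: [2, 2, 1, 1]

Step 1 — from the characteristic polynomial, algebraic multiplicity of λ = 4 is 6. From dim ker(M − (4)·I) = 4, there are exactly 4 Jordan blocks for λ = 4.
Step 2 — from the minimal polynomial, the factor (x − 4)^2 tells us the largest block for λ = 4 has size 2.
Step 3 — with total size 6, 4 blocks, and largest block 2, the block sizes (in nonincreasing order) are [2, 2, 1, 1].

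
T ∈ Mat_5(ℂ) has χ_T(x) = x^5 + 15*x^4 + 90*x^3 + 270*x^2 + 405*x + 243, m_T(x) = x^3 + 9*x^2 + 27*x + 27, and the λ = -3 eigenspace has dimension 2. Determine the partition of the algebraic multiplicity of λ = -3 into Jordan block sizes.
Block sizes for λ = -3: [3, 2]

Step 1 — from the characteristic polynomial, algebraic multiplicity of λ = -3 is 5. From dim ker(T − (-3)·I) = 2, there are exactly 2 Jordan blocks for λ = -3.
Step 2 — from the minimal polynomial, the factor (x + 3)^3 tells us the largest block for λ = -3 has size 3.
Step 3 — with total size 5, 2 blocks, and largest block 3, the block sizes (in nonincreasing order) are [3, 2].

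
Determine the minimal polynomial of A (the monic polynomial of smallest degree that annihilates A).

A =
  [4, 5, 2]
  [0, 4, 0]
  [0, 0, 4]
x^2 - 8*x + 16

The characteristic polynomial is χ_A(x) = (x - 4)^3, so the eigenvalues are known. The minimal polynomial is
  m_A(x) = Π_λ (x − λ)^{k_λ}
where k_λ is the size of the *largest* Jordan block for λ (equivalently, the smallest k with (A − λI)^k v = 0 for every generalised eigenvector v of λ).

  λ = 4: largest Jordan block has size 2, contributing (x − 4)^2

So m_A(x) = (x - 4)^2 = x^2 - 8*x + 16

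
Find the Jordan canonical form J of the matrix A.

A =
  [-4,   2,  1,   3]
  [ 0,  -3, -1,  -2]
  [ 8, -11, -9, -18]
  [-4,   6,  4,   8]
J_3(-2) ⊕ J_1(-2)

The characteristic polynomial is
  det(x·I − A) = x^4 + 8*x^3 + 24*x^2 + 32*x + 16 = (x + 2)^4

Eigenvalues and multiplicities (the geometric multiplicity of λ is n − rank(A − λI), which equals the number of Jordan blocks for λ):
  λ = -2: algebraic multiplicity = 4, geometric multiplicity = 2

Determining the block sizes for each eigenvalue:
  λ = -2: with am = 4 and gm = 2, the partition is not yet determined (e.g. several partitions of 4 into 2 parts exist). Let N = A − (-2)·I. Computing rank(N^1) = 2, rank(N^2) = 1, rank(N^3) = 0; the number of blocks of size ≥ j is rank(N^{j−1}) − rank(N^j), giving [2, 1, 1]. So we have 1 block(s) of size 3, 1 block(s) of size 1 → block sizes [3, 1]

Assembling the blocks gives a Jordan form
J =
  [-2,  1,  0,  0]
  [ 0, -2,  1,  0]
  [ 0,  0, -2,  0]
  [ 0,  0,  0, -2]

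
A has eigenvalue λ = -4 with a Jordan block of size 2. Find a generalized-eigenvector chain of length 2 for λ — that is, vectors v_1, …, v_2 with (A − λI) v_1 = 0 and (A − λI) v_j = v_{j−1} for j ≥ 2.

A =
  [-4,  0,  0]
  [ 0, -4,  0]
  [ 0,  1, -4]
A Jordan chain for λ = -4 of length 2:
v_1 = (0, 0, 1)ᵀ
v_2 = (0, 1, 0)ᵀ

Let N = A − (-4)·I. We want v_2 with N^2 v_2 = 0 but N^1 v_2 ≠ 0; then v_{j-1} := N · v_j for j = 2, …, 2.

Pick v_2 = (0, 1, 0)ᵀ.
Then v_1 = N · v_2 = (0, 0, 1)ᵀ.

Sanity check: (A − (-4)·I) v_1 = (0, 0, 0)ᵀ = 0. ✓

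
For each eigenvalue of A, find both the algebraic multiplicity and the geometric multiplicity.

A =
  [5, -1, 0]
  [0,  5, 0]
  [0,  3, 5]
λ = 5: alg = 3, geom = 2

Step 1 — factor the characteristic polynomial to read off the algebraic multiplicities:
  χ_A(x) = (x - 5)^3

Step 2 — compute geometric multiplicities via the rank-nullity identity g(λ) = n − rank(A − λI):
  rank(A − (5)·I) = 1, so dim ker(A − (5)·I) = n − 1 = 2

Summary:
  λ = 5: algebraic multiplicity = 3, geometric multiplicity = 2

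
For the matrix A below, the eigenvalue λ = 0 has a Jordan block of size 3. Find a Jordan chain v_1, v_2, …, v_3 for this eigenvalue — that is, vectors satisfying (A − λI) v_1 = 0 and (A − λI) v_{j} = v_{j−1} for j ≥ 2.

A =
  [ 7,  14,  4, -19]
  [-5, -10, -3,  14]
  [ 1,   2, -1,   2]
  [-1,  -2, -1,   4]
A Jordan chain for λ = 0 of length 3:
v_1 = (2, -2, -6, -2)ᵀ
v_2 = (7, -5, 1, -1)ᵀ
v_3 = (1, 0, 0, 0)ᵀ

Let N = A − (0)·I. We want v_3 with N^3 v_3 = 0 but N^2 v_3 ≠ 0; then v_{j-1} := N · v_j for j = 3, …, 2.

Pick v_3 = (1, 0, 0, 0)ᵀ.
Then v_2 = N · v_3 = (7, -5, 1, -1)ᵀ.
Then v_1 = N · v_2 = (2, -2, -6, -2)ᵀ.

Sanity check: (A − (0)·I) v_1 = (0, 0, 0, 0)ᵀ = 0. ✓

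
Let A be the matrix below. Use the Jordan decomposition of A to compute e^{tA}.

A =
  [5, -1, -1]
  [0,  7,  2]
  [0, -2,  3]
e^{tA} =
  [exp(5*t), -t*exp(5*t), -t*exp(5*t)]
  [0, 2*t*exp(5*t) + exp(5*t), 2*t*exp(5*t)]
  [0, -2*t*exp(5*t), -2*t*exp(5*t) + exp(5*t)]

Strategy: write A = P · J · P⁻¹ where J is a Jordan canonical form, so e^{tA} = P · e^{tJ} · P⁻¹, and e^{tJ} can be computed block-by-block.

A has Jordan form
J =
  [5, 1, 0]
  [0, 5, 0]
  [0, 0, 5]
(up to reordering of blocks).

Per-block formulas:
  For a 1×1 block at λ = 5: exp(t · [5]) = [e^(5t)].
  For a 2×2 Jordan block J_2(5): exp(t · J_2(5)) = e^(5t)·(I + t·N), where N is the 2×2 nilpotent shift.

After assembling e^{tJ} and conjugating by P, we get:

e^{tA} =
  [exp(5*t), -t*exp(5*t), -t*exp(5*t)]
  [0, 2*t*exp(5*t) + exp(5*t), 2*t*exp(5*t)]
  [0, -2*t*exp(5*t), -2*t*exp(5*t) + exp(5*t)]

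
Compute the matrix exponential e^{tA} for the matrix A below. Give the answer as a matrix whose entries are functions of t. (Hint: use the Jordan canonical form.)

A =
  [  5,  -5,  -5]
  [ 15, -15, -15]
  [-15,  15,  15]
e^{tA} =
  [exp(5*t), 1 - exp(5*t), 1 - exp(5*t)]
  [3*exp(5*t) - 3, 4 - 3*exp(5*t), 3 - 3*exp(5*t)]
  [3 - 3*exp(5*t), 3*exp(5*t) - 3, 3*exp(5*t) - 2]

Strategy: write A = P · J · P⁻¹ where J is a Jordan canonical form, so e^{tA} = P · e^{tJ} · P⁻¹, and e^{tJ} can be computed block-by-block.

A has Jordan form
J =
  [0, 0, 0]
  [0, 0, 0]
  [0, 0, 5]
(up to reordering of blocks).

Per-block formulas:
  For a 1×1 block at λ = 5: exp(t · [5]) = [e^(5t)].
  For a 1×1 block at λ = 0: exp(t · [0]) = [e^(0t)].

After assembling e^{tJ} and conjugating by P, we get:

e^{tA} =
  [exp(5*t), 1 - exp(5*t), 1 - exp(5*t)]
  [3*exp(5*t) - 3, 4 - 3*exp(5*t), 3 - 3*exp(5*t)]
  [3 - 3*exp(5*t), 3*exp(5*t) - 3, 3*exp(5*t) - 2]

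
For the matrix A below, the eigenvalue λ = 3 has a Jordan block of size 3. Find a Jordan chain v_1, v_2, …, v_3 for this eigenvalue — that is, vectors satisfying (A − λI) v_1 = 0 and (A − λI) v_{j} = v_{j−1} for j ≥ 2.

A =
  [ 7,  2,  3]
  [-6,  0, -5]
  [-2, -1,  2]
A Jordan chain for λ = 3 of length 3:
v_1 = (-2, 4, 0)ᵀ
v_2 = (4, -6, -2)ᵀ
v_3 = (1, 0, 0)ᵀ

Let N = A − (3)·I. We want v_3 with N^3 v_3 = 0 but N^2 v_3 ≠ 0; then v_{j-1} := N · v_j for j = 3, …, 2.

Pick v_3 = (1, 0, 0)ᵀ.
Then v_2 = N · v_3 = (4, -6, -2)ᵀ.
Then v_1 = N · v_2 = (-2, 4, 0)ᵀ.

Sanity check: (A − (3)·I) v_1 = (0, 0, 0)ᵀ = 0. ✓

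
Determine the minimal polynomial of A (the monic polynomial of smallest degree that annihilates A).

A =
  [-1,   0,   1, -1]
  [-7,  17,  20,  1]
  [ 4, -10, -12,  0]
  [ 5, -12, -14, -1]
x^4 - 3*x^3

The characteristic polynomial is χ_A(x) = x^3*(x - 3), so the eigenvalues are known. The minimal polynomial is
  m_A(x) = Π_λ (x − λ)^{k_λ}
where k_λ is the size of the *largest* Jordan block for λ (equivalently, the smallest k with (A − λI)^k v = 0 for every generalised eigenvector v of λ).

  λ = 0: largest Jordan block has size 3, contributing (x − 0)^3
  λ = 3: largest Jordan block has size 1, contributing (x − 3)

So m_A(x) = x^3*(x - 3) = x^4 - 3*x^3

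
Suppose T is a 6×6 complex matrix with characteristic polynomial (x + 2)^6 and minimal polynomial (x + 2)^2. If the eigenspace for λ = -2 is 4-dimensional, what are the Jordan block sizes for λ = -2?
Block sizes for λ = -2: [2, 2, 1, 1]

Step 1 — from the characteristic polynomial, algebraic multiplicity of λ = -2 is 6. From dim ker(T − (-2)·I) = 4, there are exactly 4 Jordan blocks for λ = -2.
Step 2 — from the minimal polynomial, the factor (x + 2)^2 tells us the largest block for λ = -2 has size 2.
Step 3 — with total size 6, 4 blocks, and largest block 2, the block sizes (in nonincreasing order) are [2, 2, 1, 1].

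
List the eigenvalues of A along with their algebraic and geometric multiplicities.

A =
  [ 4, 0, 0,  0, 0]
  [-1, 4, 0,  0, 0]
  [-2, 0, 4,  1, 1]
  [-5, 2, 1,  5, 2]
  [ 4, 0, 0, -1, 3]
λ = 4: alg = 5, geom = 2

Step 1 — factor the characteristic polynomial to read off the algebraic multiplicities:
  χ_A(x) = (x - 4)^5

Step 2 — compute geometric multiplicities via the rank-nullity identity g(λ) = n − rank(A − λI):
  rank(A − (4)·I) = 3, so dim ker(A − (4)·I) = n − 3 = 2

Summary:
  λ = 4: algebraic multiplicity = 5, geometric multiplicity = 2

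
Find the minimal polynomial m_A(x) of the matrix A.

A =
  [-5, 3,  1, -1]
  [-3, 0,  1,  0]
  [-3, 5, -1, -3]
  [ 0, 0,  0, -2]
x^3 + 6*x^2 + 12*x + 8

The characteristic polynomial is χ_A(x) = (x + 2)^4, so the eigenvalues are known. The minimal polynomial is
  m_A(x) = Π_λ (x − λ)^{k_λ}
where k_λ is the size of the *largest* Jordan block for λ (equivalently, the smallest k with (A − λI)^k v = 0 for every generalised eigenvector v of λ).

  λ = -2: largest Jordan block has size 3, contributing (x + 2)^3

So m_A(x) = (x + 2)^3 = x^3 + 6*x^2 + 12*x + 8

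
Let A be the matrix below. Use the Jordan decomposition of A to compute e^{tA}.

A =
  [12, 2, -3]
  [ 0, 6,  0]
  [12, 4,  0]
e^{tA} =
  [6*t*exp(6*t) + exp(6*t), 2*t*exp(6*t), -3*t*exp(6*t)]
  [0, exp(6*t), 0]
  [12*t*exp(6*t), 4*t*exp(6*t), -6*t*exp(6*t) + exp(6*t)]

Strategy: write A = P · J · P⁻¹ where J is a Jordan canonical form, so e^{tA} = P · e^{tJ} · P⁻¹, and e^{tJ} can be computed block-by-block.

A has Jordan form
J =
  [6, 1, 0]
  [0, 6, 0]
  [0, 0, 6]
(up to reordering of blocks).

Per-block formulas:
  For a 1×1 block at λ = 6: exp(t · [6]) = [e^(6t)].
  For a 2×2 Jordan block J_2(6): exp(t · J_2(6)) = e^(6t)·(I + t·N), where N is the 2×2 nilpotent shift.

After assembling e^{tJ} and conjugating by P, we get:

e^{tA} =
  [6*t*exp(6*t) + exp(6*t), 2*t*exp(6*t), -3*t*exp(6*t)]
  [0, exp(6*t), 0]
  [12*t*exp(6*t), 4*t*exp(6*t), -6*t*exp(6*t) + exp(6*t)]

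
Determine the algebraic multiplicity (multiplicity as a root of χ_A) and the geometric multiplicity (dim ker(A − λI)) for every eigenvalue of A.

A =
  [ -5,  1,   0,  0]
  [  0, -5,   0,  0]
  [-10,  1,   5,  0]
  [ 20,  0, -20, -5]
λ = -5: alg = 3, geom = 2; λ = 5: alg = 1, geom = 1

Step 1 — factor the characteristic polynomial to read off the algebraic multiplicities:
  χ_A(x) = (x - 5)*(x + 5)^3

Step 2 — compute geometric multiplicities via the rank-nullity identity g(λ) = n − rank(A − λI):
  rank(A − (-5)·I) = 2, so dim ker(A − (-5)·I) = n − 2 = 2
  rank(A − (5)·I) = 3, so dim ker(A − (5)·I) = n − 3 = 1

Summary:
  λ = -5: algebraic multiplicity = 3, geometric multiplicity = 2
  λ = 5: algebraic multiplicity = 1, geometric multiplicity = 1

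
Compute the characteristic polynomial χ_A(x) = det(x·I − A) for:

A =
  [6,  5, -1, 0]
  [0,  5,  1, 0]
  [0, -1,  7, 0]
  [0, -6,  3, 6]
x^4 - 24*x^3 + 216*x^2 - 864*x + 1296

Expanding det(x·I − A) (e.g. by cofactor expansion or by noting that A is similar to its Jordan form J, which has the same characteristic polynomial as A) gives
  χ_A(x) = x^4 - 24*x^3 + 216*x^2 - 864*x + 1296
which factors as (x - 6)^4. The eigenvalues (with algebraic multiplicities) are λ = 6 with multiplicity 4.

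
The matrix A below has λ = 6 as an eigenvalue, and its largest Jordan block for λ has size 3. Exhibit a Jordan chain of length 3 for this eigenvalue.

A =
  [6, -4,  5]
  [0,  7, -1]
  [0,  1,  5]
A Jordan chain for λ = 6 of length 3:
v_1 = (1, 0, 0)ᵀ
v_2 = (-4, 1, 1)ᵀ
v_3 = (0, 1, 0)ᵀ

Let N = A − (6)·I. We want v_3 with N^3 v_3 = 0 but N^2 v_3 ≠ 0; then v_{j-1} := N · v_j for j = 3, …, 2.

Pick v_3 = (0, 1, 0)ᵀ.
Then v_2 = N · v_3 = (-4, 1, 1)ᵀ.
Then v_1 = N · v_2 = (1, 0, 0)ᵀ.

Sanity check: (A − (6)·I) v_1 = (0, 0, 0)ᵀ = 0. ✓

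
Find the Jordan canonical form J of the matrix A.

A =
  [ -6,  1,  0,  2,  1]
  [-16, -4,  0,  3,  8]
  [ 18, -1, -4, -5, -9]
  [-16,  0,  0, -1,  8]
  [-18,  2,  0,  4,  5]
J_2(-4) ⊕ J_1(-4) ⊕ J_1(-1) ⊕ J_1(3)

The characteristic polynomial is
  det(x·I − A) = x^5 + 10*x^4 + 21*x^3 - 68*x^2 - 272*x - 192 = (x - 3)*(x + 1)*(x + 4)^3

Eigenvalues and multiplicities (the geometric multiplicity of λ is n − rank(A − λI), which equals the number of Jordan blocks for λ):
  λ = -4: algebraic multiplicity = 3, geometric multiplicity = 2
  λ = -1: algebraic multiplicity = 1, geometric multiplicity = 1
  λ = 3: algebraic multiplicity = 1, geometric multiplicity = 1

Determining the block sizes for each eigenvalue:
  λ = -4: 2 blocks summing to 3 forces exactly one block of size 2 and the rest size 1 → block sizes [2, 1]
  λ = -1: one block (gm = 1), so the single block has size am = 1 → block sizes [1]
  λ = 3: one block (gm = 1), so the single block has size am = 1 → block sizes [1]

Assembling the blocks gives a Jordan form
J =
  [-4,  1,  0,  0, 0]
  [ 0, -4,  0,  0, 0]
  [ 0,  0, -4,  0, 0]
  [ 0,  0,  0, -1, 0]
  [ 0,  0,  0,  0, 3]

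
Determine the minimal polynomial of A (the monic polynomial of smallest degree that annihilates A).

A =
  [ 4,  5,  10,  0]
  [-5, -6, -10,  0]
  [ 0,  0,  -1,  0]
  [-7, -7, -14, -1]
x^2 + 2*x + 1

The characteristic polynomial is χ_A(x) = (x + 1)^4, so the eigenvalues are known. The minimal polynomial is
  m_A(x) = Π_λ (x − λ)^{k_λ}
where k_λ is the size of the *largest* Jordan block for λ (equivalently, the smallest k with (A − λI)^k v = 0 for every generalised eigenvector v of λ).

  λ = -1: largest Jordan block has size 2, contributing (x + 1)^2

So m_A(x) = (x + 1)^2 = x^2 + 2*x + 1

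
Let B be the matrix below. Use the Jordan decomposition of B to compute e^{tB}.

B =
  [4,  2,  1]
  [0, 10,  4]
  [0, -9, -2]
e^{tB} =
  [exp(4*t), 3*t^2*exp(4*t)/2 + 2*t*exp(4*t), t^2*exp(4*t) + t*exp(4*t)]
  [0, 6*t*exp(4*t) + exp(4*t), 4*t*exp(4*t)]
  [0, -9*t*exp(4*t), -6*t*exp(4*t) + exp(4*t)]

Strategy: write B = P · J · P⁻¹ where J is a Jordan canonical form, so e^{tB} = P · e^{tJ} · P⁻¹, and e^{tJ} can be computed block-by-block.

B has Jordan form
J =
  [4, 1, 0]
  [0, 4, 1]
  [0, 0, 4]
(up to reordering of blocks).

Per-block formulas:
  For a 3×3 Jordan block J_3(4): exp(t · J_3(4)) = e^(4t)·(I + t·N + (t^2/2)·N^2), where N is the 3×3 nilpotent shift.

After assembling e^{tJ} and conjugating by P, we get:

e^{tB} =
  [exp(4*t), 3*t^2*exp(4*t)/2 + 2*t*exp(4*t), t^2*exp(4*t) + t*exp(4*t)]
  [0, 6*t*exp(4*t) + exp(4*t), 4*t*exp(4*t)]
  [0, -9*t*exp(4*t), -6*t*exp(4*t) + exp(4*t)]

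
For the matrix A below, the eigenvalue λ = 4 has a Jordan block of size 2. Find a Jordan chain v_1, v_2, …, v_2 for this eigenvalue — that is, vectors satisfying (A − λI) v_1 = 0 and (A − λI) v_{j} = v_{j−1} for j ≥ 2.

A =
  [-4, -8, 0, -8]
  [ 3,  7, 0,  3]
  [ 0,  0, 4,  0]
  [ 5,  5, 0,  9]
A Jordan chain for λ = 4 of length 2:
v_1 = (-8, 3, 0, 5)ᵀ
v_2 = (1, 0, 0, 0)ᵀ

Let N = A − (4)·I. We want v_2 with N^2 v_2 = 0 but N^1 v_2 ≠ 0; then v_{j-1} := N · v_j for j = 2, …, 2.

Pick v_2 = (1, 0, 0, 0)ᵀ.
Then v_1 = N · v_2 = (-8, 3, 0, 5)ᵀ.

Sanity check: (A − (4)·I) v_1 = (0, 0, 0, 0)ᵀ = 0. ✓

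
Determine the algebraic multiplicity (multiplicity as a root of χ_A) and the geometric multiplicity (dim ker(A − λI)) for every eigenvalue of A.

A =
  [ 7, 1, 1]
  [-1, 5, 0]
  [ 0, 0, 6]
λ = 6: alg = 3, geom = 1

Step 1 — factor the characteristic polynomial to read off the algebraic multiplicities:
  χ_A(x) = (x - 6)^3

Step 2 — compute geometric multiplicities via the rank-nullity identity g(λ) = n − rank(A − λI):
  rank(A − (6)·I) = 2, so dim ker(A − (6)·I) = n − 2 = 1

Summary:
  λ = 6: algebraic multiplicity = 3, geometric multiplicity = 1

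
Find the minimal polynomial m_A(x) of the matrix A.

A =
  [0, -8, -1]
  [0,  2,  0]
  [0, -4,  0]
x^3 - 2*x^2

The characteristic polynomial is χ_A(x) = x^2*(x - 2), so the eigenvalues are known. The minimal polynomial is
  m_A(x) = Π_λ (x − λ)^{k_λ}
where k_λ is the size of the *largest* Jordan block for λ (equivalently, the smallest k with (A − λI)^k v = 0 for every generalised eigenvector v of λ).

  λ = 0: largest Jordan block has size 2, contributing (x − 0)^2
  λ = 2: largest Jordan block has size 1, contributing (x − 2)

So m_A(x) = x^2*(x - 2) = x^3 - 2*x^2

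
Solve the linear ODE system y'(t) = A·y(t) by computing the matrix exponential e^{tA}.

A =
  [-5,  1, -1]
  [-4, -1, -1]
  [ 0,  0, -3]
e^{tA} =
  [-2*t*exp(-3*t) + exp(-3*t), t*exp(-3*t), t^2*exp(-3*t)/2 - t*exp(-3*t)]
  [-4*t*exp(-3*t), 2*t*exp(-3*t) + exp(-3*t), t^2*exp(-3*t) - t*exp(-3*t)]
  [0, 0, exp(-3*t)]

Strategy: write A = P · J · P⁻¹ where J is a Jordan canonical form, so e^{tA} = P · e^{tJ} · P⁻¹, and e^{tJ} can be computed block-by-block.

A has Jordan form
J =
  [-3,  1,  0]
  [ 0, -3,  1]
  [ 0,  0, -3]
(up to reordering of blocks).

Per-block formulas:
  For a 3×3 Jordan block J_3(-3): exp(t · J_3(-3)) = e^(-3t)·(I + t·N + (t^2/2)·N^2), where N is the 3×3 nilpotent shift.

After assembling e^{tJ} and conjugating by P, we get:

e^{tA} =
  [-2*t*exp(-3*t) + exp(-3*t), t*exp(-3*t), t^2*exp(-3*t)/2 - t*exp(-3*t)]
  [-4*t*exp(-3*t), 2*t*exp(-3*t) + exp(-3*t), t^2*exp(-3*t) - t*exp(-3*t)]
  [0, 0, exp(-3*t)]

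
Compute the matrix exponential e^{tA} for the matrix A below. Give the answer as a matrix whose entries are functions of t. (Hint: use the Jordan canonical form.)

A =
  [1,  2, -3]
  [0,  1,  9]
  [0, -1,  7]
e^{tA} =
  [exp(t), -t*exp(4*t) + exp(4*t) - exp(t), 3*t*exp(4*t) - 2*exp(4*t) + 2*exp(t)]
  [0, -3*t*exp(4*t) + exp(4*t), 9*t*exp(4*t)]
  [0, -t*exp(4*t), 3*t*exp(4*t) + exp(4*t)]

Strategy: write A = P · J · P⁻¹ where J is a Jordan canonical form, so e^{tA} = P · e^{tJ} · P⁻¹, and e^{tJ} can be computed block-by-block.

A has Jordan form
J =
  [1, 0, 0]
  [0, 4, 1]
  [0, 0, 4]
(up to reordering of blocks).

Per-block formulas:
  For a 2×2 Jordan block J_2(4): exp(t · J_2(4)) = e^(4t)·(I + t·N), where N is the 2×2 nilpotent shift.
  For a 1×1 block at λ = 1: exp(t · [1]) = [e^(1t)].

After assembling e^{tJ} and conjugating by P, we get:

e^{tA} =
  [exp(t), -t*exp(4*t) + exp(4*t) - exp(t), 3*t*exp(4*t) - 2*exp(4*t) + 2*exp(t)]
  [0, -3*t*exp(4*t) + exp(4*t), 9*t*exp(4*t)]
  [0, -t*exp(4*t), 3*t*exp(4*t) + exp(4*t)]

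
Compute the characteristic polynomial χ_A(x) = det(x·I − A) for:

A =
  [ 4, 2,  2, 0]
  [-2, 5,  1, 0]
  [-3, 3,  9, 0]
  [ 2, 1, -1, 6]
x^4 - 24*x^3 + 216*x^2 - 864*x + 1296

Expanding det(x·I − A) (e.g. by cofactor expansion or by noting that A is similar to its Jordan form J, which has the same characteristic polynomial as A) gives
  χ_A(x) = x^4 - 24*x^3 + 216*x^2 - 864*x + 1296
which factors as (x - 6)^4. The eigenvalues (with algebraic multiplicities) are λ = 6 with multiplicity 4.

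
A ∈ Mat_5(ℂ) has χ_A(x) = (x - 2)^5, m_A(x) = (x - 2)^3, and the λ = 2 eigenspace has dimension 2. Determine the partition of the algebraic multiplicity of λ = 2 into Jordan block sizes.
Block sizes for λ = 2: [3, 2]

Step 1 — from the characteristic polynomial, algebraic multiplicity of λ = 2 is 5. From dim ker(A − (2)·I) = 2, there are exactly 2 Jordan blocks for λ = 2.
Step 2 — from the minimal polynomial, the factor (x − 2)^3 tells us the largest block for λ = 2 has size 3.
Step 3 — with total size 5, 2 blocks, and largest block 3, the block sizes (in nonincreasing order) are [3, 2].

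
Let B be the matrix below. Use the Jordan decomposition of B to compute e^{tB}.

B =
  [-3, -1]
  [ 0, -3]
e^{tB} =
  [exp(-3*t), -t*exp(-3*t)]
  [0, exp(-3*t)]

Strategy: write B = P · J · P⁻¹ where J is a Jordan canonical form, so e^{tB} = P · e^{tJ} · P⁻¹, and e^{tJ} can be computed block-by-block.

B has Jordan form
J =
  [-3,  1]
  [ 0, -3]
(up to reordering of blocks).

Per-block formulas:
  For a 2×2 Jordan block J_2(-3): exp(t · J_2(-3)) = e^(-3t)·(I + t·N), where N is the 2×2 nilpotent shift.

After assembling e^{tJ} and conjugating by P, we get:

e^{tB} =
  [exp(-3*t), -t*exp(-3*t)]
  [0, exp(-3*t)]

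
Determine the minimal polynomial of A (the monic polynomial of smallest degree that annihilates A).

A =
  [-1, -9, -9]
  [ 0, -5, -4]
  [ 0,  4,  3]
x^2 + 2*x + 1

The characteristic polynomial is χ_A(x) = (x + 1)^3, so the eigenvalues are known. The minimal polynomial is
  m_A(x) = Π_λ (x − λ)^{k_λ}
where k_λ is the size of the *largest* Jordan block for λ (equivalently, the smallest k with (A − λI)^k v = 0 for every generalised eigenvector v of λ).

  λ = -1: largest Jordan block has size 2, contributing (x + 1)^2

So m_A(x) = (x + 1)^2 = x^2 + 2*x + 1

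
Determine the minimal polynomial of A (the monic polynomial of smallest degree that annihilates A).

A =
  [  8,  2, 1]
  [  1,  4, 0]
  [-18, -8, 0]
x^3 - 12*x^2 + 48*x - 64

The characteristic polynomial is χ_A(x) = (x - 4)^3, so the eigenvalues are known. The minimal polynomial is
  m_A(x) = Π_λ (x − λ)^{k_λ}
where k_λ is the size of the *largest* Jordan block for λ (equivalently, the smallest k with (A − λI)^k v = 0 for every generalised eigenvector v of λ).

  λ = 4: largest Jordan block has size 3, contributing (x − 4)^3

So m_A(x) = (x - 4)^3 = x^3 - 12*x^2 + 48*x - 64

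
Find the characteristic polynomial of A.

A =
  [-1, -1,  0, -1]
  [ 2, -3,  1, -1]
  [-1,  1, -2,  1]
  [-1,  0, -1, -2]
x^4 + 8*x^3 + 24*x^2 + 32*x + 16

Expanding det(x·I − A) (e.g. by cofactor expansion or by noting that A is similar to its Jordan form J, which has the same characteristic polynomial as A) gives
  χ_A(x) = x^4 + 8*x^3 + 24*x^2 + 32*x + 16
which factors as (x + 2)^4. The eigenvalues (with algebraic multiplicities) are λ = -2 with multiplicity 4.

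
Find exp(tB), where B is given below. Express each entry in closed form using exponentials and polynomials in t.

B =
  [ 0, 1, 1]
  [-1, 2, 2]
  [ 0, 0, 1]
e^{tB} =
  [-t*exp(t) + exp(t), t*exp(t), t^2*exp(t)/2 + t*exp(t)]
  [-t*exp(t), t*exp(t) + exp(t), t^2*exp(t)/2 + 2*t*exp(t)]
  [0, 0, exp(t)]

Strategy: write B = P · J · P⁻¹ where J is a Jordan canonical form, so e^{tB} = P · e^{tJ} · P⁻¹, and e^{tJ} can be computed block-by-block.

B has Jordan form
J =
  [1, 1, 0]
  [0, 1, 1]
  [0, 0, 1]
(up to reordering of blocks).

Per-block formulas:
  For a 3×3 Jordan block J_3(1): exp(t · J_3(1)) = e^(1t)·(I + t·N + (t^2/2)·N^2), where N is the 3×3 nilpotent shift.

After assembling e^{tJ} and conjugating by P, we get:

e^{tB} =
  [-t*exp(t) + exp(t), t*exp(t), t^2*exp(t)/2 + t*exp(t)]
  [-t*exp(t), t*exp(t) + exp(t), t^2*exp(t)/2 + 2*t*exp(t)]
  [0, 0, exp(t)]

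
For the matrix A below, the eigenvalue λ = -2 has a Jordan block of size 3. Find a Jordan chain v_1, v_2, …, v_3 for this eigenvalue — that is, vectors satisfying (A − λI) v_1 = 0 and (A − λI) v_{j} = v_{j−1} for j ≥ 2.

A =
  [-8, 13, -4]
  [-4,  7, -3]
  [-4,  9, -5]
A Jordan chain for λ = -2 of length 3:
v_1 = (3, 2, 2)ᵀ
v_2 = (13, 9, 9)ᵀ
v_3 = (0, 1, 0)ᵀ

Let N = A − (-2)·I. We want v_3 with N^3 v_3 = 0 but N^2 v_3 ≠ 0; then v_{j-1} := N · v_j for j = 3, …, 2.

Pick v_3 = (0, 1, 0)ᵀ.
Then v_2 = N · v_3 = (13, 9, 9)ᵀ.
Then v_1 = N · v_2 = (3, 2, 2)ᵀ.

Sanity check: (A − (-2)·I) v_1 = (0, 0, 0)ᵀ = 0. ✓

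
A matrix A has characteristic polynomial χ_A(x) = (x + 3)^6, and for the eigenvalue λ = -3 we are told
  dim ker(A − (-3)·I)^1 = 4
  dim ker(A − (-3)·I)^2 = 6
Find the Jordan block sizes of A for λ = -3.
Block sizes for λ = -3: [2, 2, 1, 1]

From the dimensions of kernels of powers, the number of Jordan blocks of size at least j is d_j − d_{j−1} where d_j = dim ker(N^j) (with d_0 = 0). Computing the differences gives [4, 2].
The number of blocks of size exactly k is (#blocks of size ≥ k) − (#blocks of size ≥ k + 1), so the partition is: 2 block(s) of size 1, 2 block(s) of size 2.
In nonincreasing order the block sizes are [2, 2, 1, 1].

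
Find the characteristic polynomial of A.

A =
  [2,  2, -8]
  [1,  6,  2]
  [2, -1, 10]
x^3 - 18*x^2 + 108*x - 216

Expanding det(x·I − A) (e.g. by cofactor expansion or by noting that A is similar to its Jordan form J, which has the same characteristic polynomial as A) gives
  χ_A(x) = x^3 - 18*x^2 + 108*x - 216
which factors as (x - 6)^3. The eigenvalues (with algebraic multiplicities) are λ = 6 with multiplicity 3.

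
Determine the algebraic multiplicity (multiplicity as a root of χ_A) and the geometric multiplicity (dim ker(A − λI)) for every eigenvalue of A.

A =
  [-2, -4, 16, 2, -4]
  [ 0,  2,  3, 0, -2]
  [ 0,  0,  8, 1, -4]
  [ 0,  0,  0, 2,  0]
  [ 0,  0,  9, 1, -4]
λ = -2: alg = 1, geom = 1; λ = 2: alg = 4, geom = 2

Step 1 — factor the characteristic polynomial to read off the algebraic multiplicities:
  χ_A(x) = (x - 2)^4*(x + 2)

Step 2 — compute geometric multiplicities via the rank-nullity identity g(λ) = n − rank(A − λI):
  rank(A − (-2)·I) = 4, so dim ker(A − (-2)·I) = n − 4 = 1
  rank(A − (2)·I) = 3, so dim ker(A − (2)·I) = n − 3 = 2

Summary:
  λ = -2: algebraic multiplicity = 1, geometric multiplicity = 1
  λ = 2: algebraic multiplicity = 4, geometric multiplicity = 2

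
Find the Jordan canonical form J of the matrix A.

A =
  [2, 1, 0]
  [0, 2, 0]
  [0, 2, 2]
J_2(2) ⊕ J_1(2)

The characteristic polynomial is
  det(x·I − A) = x^3 - 6*x^2 + 12*x - 8 = (x - 2)^3

Eigenvalues and multiplicities (the geometric multiplicity of λ is n − rank(A − λI), which equals the number of Jordan blocks for λ):
  λ = 2: algebraic multiplicity = 3, geometric multiplicity = 2

Determining the block sizes for each eigenvalue:
  λ = 2: 2 blocks summing to 3 forces exactly one block of size 2 and the rest size 1 → block sizes [2, 1]

Assembling the blocks gives a Jordan form
J =
  [2, 1, 0]
  [0, 2, 0]
  [0, 0, 2]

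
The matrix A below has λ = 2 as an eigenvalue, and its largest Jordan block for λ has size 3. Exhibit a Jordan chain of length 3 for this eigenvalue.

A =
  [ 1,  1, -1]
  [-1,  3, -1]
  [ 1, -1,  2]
A Jordan chain for λ = 2 of length 3:
v_1 = (-1, -1, 0)ᵀ
v_2 = (-1, -1, 1)ᵀ
v_3 = (1, 0, 0)ᵀ

Let N = A − (2)·I. We want v_3 with N^3 v_3 = 0 but N^2 v_3 ≠ 0; then v_{j-1} := N · v_j for j = 3, …, 2.

Pick v_3 = (1, 0, 0)ᵀ.
Then v_2 = N · v_3 = (-1, -1, 1)ᵀ.
Then v_1 = N · v_2 = (-1, -1, 0)ᵀ.

Sanity check: (A − (2)·I) v_1 = (0, 0, 0)ᵀ = 0. ✓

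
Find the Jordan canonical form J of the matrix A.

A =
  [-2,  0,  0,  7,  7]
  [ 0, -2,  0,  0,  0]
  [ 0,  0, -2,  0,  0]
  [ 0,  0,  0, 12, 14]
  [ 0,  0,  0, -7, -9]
J_1(-2) ⊕ J_1(-2) ⊕ J_1(-2) ⊕ J_1(-2) ⊕ J_1(5)

The characteristic polynomial is
  det(x·I − A) = x^5 + 3*x^4 - 16*x^3 - 88*x^2 - 144*x - 80 = (x - 5)*(x + 2)^4

Eigenvalues and multiplicities (the geometric multiplicity of λ is n − rank(A − λI), which equals the number of Jordan blocks for λ):
  λ = -2: algebraic multiplicity = 4, geometric multiplicity = 4
  λ = 5: algebraic multiplicity = 1, geometric multiplicity = 1

Determining the block sizes for each eigenvalue:
  λ = -2: gm = am = 4, so every block has size 1 → block sizes [1, 1, 1, 1]
  λ = 5: one block (gm = 1), so the single block has size am = 1 → block sizes [1]

Assembling the blocks gives a Jordan form
J =
  [-2,  0,  0,  0, 0]
  [ 0, -2,  0,  0, 0]
  [ 0,  0, -2,  0, 0]
  [ 0,  0,  0, -2, 0]
  [ 0,  0,  0,  0, 5]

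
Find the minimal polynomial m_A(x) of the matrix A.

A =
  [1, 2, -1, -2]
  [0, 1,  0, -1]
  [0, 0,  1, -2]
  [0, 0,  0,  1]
x^2 - 2*x + 1

The characteristic polynomial is χ_A(x) = (x - 1)^4, so the eigenvalues are known. The minimal polynomial is
  m_A(x) = Π_λ (x − λ)^{k_λ}
where k_λ is the size of the *largest* Jordan block for λ (equivalently, the smallest k with (A − λI)^k v = 0 for every generalised eigenvector v of λ).

  λ = 1: largest Jordan block has size 2, contributing (x − 1)^2

So m_A(x) = (x - 1)^2 = x^2 - 2*x + 1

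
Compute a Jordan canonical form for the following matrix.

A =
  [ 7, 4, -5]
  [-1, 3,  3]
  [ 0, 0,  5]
J_3(5)

The characteristic polynomial is
  det(x·I − A) = x^3 - 15*x^2 + 75*x - 125 = (x - 5)^3

Eigenvalues and multiplicities (the geometric multiplicity of λ is n − rank(A − λI), which equals the number of Jordan blocks for λ):
  λ = 5: algebraic multiplicity = 3, geometric multiplicity = 1

Determining the block sizes for each eigenvalue:
  λ = 5: one block (gm = 1), so the single block has size am = 3 → block sizes [3]

Assembling the blocks gives a Jordan form
J =
  [5, 1, 0]
  [0, 5, 1]
  [0, 0, 5]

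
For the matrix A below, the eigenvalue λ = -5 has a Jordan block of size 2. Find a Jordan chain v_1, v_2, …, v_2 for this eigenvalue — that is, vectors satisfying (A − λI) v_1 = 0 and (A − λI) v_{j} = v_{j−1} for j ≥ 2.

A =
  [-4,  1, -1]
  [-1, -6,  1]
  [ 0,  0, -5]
A Jordan chain for λ = -5 of length 2:
v_1 = (1, -1, 0)ᵀ
v_2 = (1, 0, 0)ᵀ

Let N = A − (-5)·I. We want v_2 with N^2 v_2 = 0 but N^1 v_2 ≠ 0; then v_{j-1} := N · v_j for j = 2, …, 2.

Pick v_2 = (1, 0, 0)ᵀ.
Then v_1 = N · v_2 = (1, -1, 0)ᵀ.

Sanity check: (A − (-5)·I) v_1 = (0, 0, 0)ᵀ = 0. ✓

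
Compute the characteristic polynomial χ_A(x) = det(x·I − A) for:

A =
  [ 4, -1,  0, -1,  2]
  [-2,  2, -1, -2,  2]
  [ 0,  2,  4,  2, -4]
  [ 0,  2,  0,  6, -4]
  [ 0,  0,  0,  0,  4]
x^5 - 20*x^4 + 160*x^3 - 640*x^2 + 1280*x - 1024

Expanding det(x·I − A) (e.g. by cofactor expansion or by noting that A is similar to its Jordan form J, which has the same characteristic polynomial as A) gives
  χ_A(x) = x^5 - 20*x^4 + 160*x^3 - 640*x^2 + 1280*x - 1024
which factors as (x - 4)^5. The eigenvalues (with algebraic multiplicities) are λ = 4 with multiplicity 5.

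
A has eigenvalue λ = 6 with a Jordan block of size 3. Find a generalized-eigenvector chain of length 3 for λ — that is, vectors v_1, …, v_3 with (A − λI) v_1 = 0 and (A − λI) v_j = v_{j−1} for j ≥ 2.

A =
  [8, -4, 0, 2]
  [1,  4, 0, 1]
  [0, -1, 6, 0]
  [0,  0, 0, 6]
A Jordan chain for λ = 6 of length 3:
v_1 = (0, 0, -1, 0)ᵀ
v_2 = (2, 1, 0, 0)ᵀ
v_3 = (1, 0, 0, 0)ᵀ

Let N = A − (6)·I. We want v_3 with N^3 v_3 = 0 but N^2 v_3 ≠ 0; then v_{j-1} := N · v_j for j = 3, …, 2.

Pick v_3 = (1, 0, 0, 0)ᵀ.
Then v_2 = N · v_3 = (2, 1, 0, 0)ᵀ.
Then v_1 = N · v_2 = (0, 0, -1, 0)ᵀ.

Sanity check: (A − (6)·I) v_1 = (0, 0, 0, 0)ᵀ = 0. ✓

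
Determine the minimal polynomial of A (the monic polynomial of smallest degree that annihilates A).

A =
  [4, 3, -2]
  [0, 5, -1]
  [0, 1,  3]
x^3 - 12*x^2 + 48*x - 64

The characteristic polynomial is χ_A(x) = (x - 4)^3, so the eigenvalues are known. The minimal polynomial is
  m_A(x) = Π_λ (x − λ)^{k_λ}
where k_λ is the size of the *largest* Jordan block for λ (equivalently, the smallest k with (A − λI)^k v = 0 for every generalised eigenvector v of λ).

  λ = 4: largest Jordan block has size 3, contributing (x − 4)^3

So m_A(x) = (x - 4)^3 = x^3 - 12*x^2 + 48*x - 64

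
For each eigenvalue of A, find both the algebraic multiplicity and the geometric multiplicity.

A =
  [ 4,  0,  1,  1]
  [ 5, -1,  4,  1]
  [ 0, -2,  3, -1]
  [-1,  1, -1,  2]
λ = 2: alg = 4, geom = 2

Step 1 — factor the characteristic polynomial to read off the algebraic multiplicities:
  χ_A(x) = (x - 2)^4

Step 2 — compute geometric multiplicities via the rank-nullity identity g(λ) = n − rank(A − λI):
  rank(A − (2)·I) = 2, so dim ker(A − (2)·I) = n − 2 = 2

Summary:
  λ = 2: algebraic multiplicity = 4, geometric multiplicity = 2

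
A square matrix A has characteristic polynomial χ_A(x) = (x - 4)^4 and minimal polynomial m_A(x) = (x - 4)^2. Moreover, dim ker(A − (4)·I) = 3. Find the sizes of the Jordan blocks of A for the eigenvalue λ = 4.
Block sizes for λ = 4: [2, 1, 1]

Step 1 — from the characteristic polynomial, algebraic multiplicity of λ = 4 is 4. From dim ker(A − (4)·I) = 3, there are exactly 3 Jordan blocks for λ = 4.
Step 2 — from the minimal polynomial, the factor (x − 4)^2 tells us the largest block for λ = 4 has size 2.
Step 3 — with total size 4, 3 blocks, and largest block 2, the block sizes (in nonincreasing order) are [2, 1, 1].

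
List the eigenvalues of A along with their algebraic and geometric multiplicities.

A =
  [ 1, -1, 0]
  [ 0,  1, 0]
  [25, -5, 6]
λ = 1: alg = 2, geom = 1; λ = 6: alg = 1, geom = 1

Step 1 — factor the characteristic polynomial to read off the algebraic multiplicities:
  χ_A(x) = (x - 6)*(x - 1)^2

Step 2 — compute geometric multiplicities via the rank-nullity identity g(λ) = n − rank(A − λI):
  rank(A − (1)·I) = 2, so dim ker(A − (1)·I) = n − 2 = 1
  rank(A − (6)·I) = 2, so dim ker(A − (6)·I) = n − 2 = 1

Summary:
  λ = 1: algebraic multiplicity = 2, geometric multiplicity = 1
  λ = 6: algebraic multiplicity = 1, geometric multiplicity = 1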